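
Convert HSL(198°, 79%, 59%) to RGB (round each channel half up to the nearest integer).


H=198°, S=0.79, L=0.59
C = (1-|2L-1|)×S = (1-|0.18|)×0.79 = 0.6478
H' = H/60 = 198/60 ≈ 3.3000; X = C×(1-|H' mod 2 - 1|) = 0.45346
m = L - C/2 = 0.59 - 0.3239 = 0.2661
Sector ⌊H'⌋ = 3 → (R',G',B') = (0.0, 0.45346, 0.6478)
RGB = ((R'+m)×255, (G'+m)×255, (B'+m)×255) = (67.8555, 183.4878, 233.0445)
Round half up → RGB(68, 183, 233)


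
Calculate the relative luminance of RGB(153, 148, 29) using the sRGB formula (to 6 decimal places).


Linearize each channel (sRGB transfer function): c = v/255; c_lin = c/12.92 if c ≤ 0.04045, else ((c+0.055)/1.055)^2.4
  R: 153/255 ≈ 0.600000 > 0.04045 → ((0.600000+0.055)/1.055)^2.4 ≈ 0.318547
  G: 148/255 ≈ 0.580392 > 0.04045 → ((0.580392+0.055)/1.055)^2.4 ≈ 0.296138
  B: 29/255 ≈ 0.113725 > 0.04045 → ((0.113725+0.055)/1.055)^2.4 ≈ 0.012286
R_lin = 0.318547, G_lin = 0.296138, B_lin = 0.012286
L = 0.2126×R + 0.7152×G + 0.0722×B
L = 0.2126×0.318547 + 0.7152×0.296138 + 0.0722×0.012286
L ≈ 0.280408


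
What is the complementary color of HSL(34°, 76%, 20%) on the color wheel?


Complement = opposite side of color wheel = hue + 180°
H' = (34 + 180) mod 360 = 214°
S and L unchanged.
= HSL(214°, 76%, 20%)


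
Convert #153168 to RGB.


15 → 21 (R)
31 → 49 (G)
68 → 104 (B)
= RGB(21, 49, 104)


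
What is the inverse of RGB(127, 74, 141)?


Invert: (255-R, 255-G, 255-B)
R: 255-127 = 128
G: 255-74 = 181
B: 255-141 = 114
= RGB(128, 181, 114)


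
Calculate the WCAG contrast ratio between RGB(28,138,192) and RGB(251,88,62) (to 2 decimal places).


Linearize each sRGB channel c=v/255: c/12.92 if c ≤ 0.04045 else ((c+0.055)/1.055)^2.4
L = 0.2126×R_lin + 0.7152×G_lin + 0.0722×B_lin
Color 1 (28,138,192):
  R=28: 28/255≈0.1098 > 0.04045 → ((0.1098+0.055)/1.055)^2.4 ≈ 0.01161
  G=138: 138/255≈0.5412 > 0.04045 → ((0.5412+0.055)/1.055)^2.4 ≈ 0.25415
  B=192: 192/255≈0.7529 > 0.04045 → ((0.7529+0.055)/1.055)^2.4 ≈ 0.52712
  L1 = 0.2126×0.01161 + 0.7152×0.25415 + 0.0722×0.52712 ≈ 0.22230
Color 2 (251,88,62):
  R=251: 251/255≈0.9843 > 0.04045 → ((0.9843+0.055)/1.055)^2.4 ≈ 0.96469
  G=88: 88/255≈0.3451 > 0.04045 → ((0.3451+0.055)/1.055)^2.4 ≈ 0.09759
  B=62: 62/255≈0.2431 > 0.04045 → ((0.2431+0.055)/1.055)^2.4 ≈ 0.04817
  L2 = 0.2126×0.96469 + 0.7152×0.09759 + 0.0722×0.04817 ≈ 0.27836
Lighter = 0.27836, Darker = 0.22230
Ratio = (L_lighter + 0.05) / (L_darker + 0.05)
Ratio = (0.27836 + 0.05) / (0.22230 + 0.05) = 0.32836 / 0.27230 ≈ 1.2059
Ratio ≈ 1.21:1


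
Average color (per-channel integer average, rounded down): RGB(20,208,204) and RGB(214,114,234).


Midpoint: each channel = ⌊(C₁+C₂)/2⌋
R: ⌊(20+214)/2⌋ = 117
G: ⌊(208+114)/2⌋ = 161
B: ⌊(204+234)/2⌋ = 219
= RGB(117, 161, 219)


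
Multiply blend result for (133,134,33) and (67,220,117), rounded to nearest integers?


Multiply: C = A×B/255, rounded to nearest integer
R: 133×67/255 = 8911/255 ≈ 34.945 → 35
G: 134×220/255 = 29480/255 ≈ 115.608 → 116
B: 33×117/255 = 3861/255 ≈ 15.141 → 15
= RGB(35, 116, 15)


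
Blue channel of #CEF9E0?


Color: #CEF9E0
R = CE = 206
G = F9 = 249
B = E0 = 224
Blue = 224


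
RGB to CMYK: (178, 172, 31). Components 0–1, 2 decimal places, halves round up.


R'=178/255≈0.6980, G'=172/255≈0.6745, B'=31/255≈0.1216
K = 1 - max(R',G',B') = 1 - 178/255 = 77/255 = 0.30196… → 0.30
(1-R'-K)/(1-K) simplifies to (max-R)/max with max = 178:
C = (178-178)/178 = 0/178 = 0 → 0.00
M = (178-172)/178 = 6/178 = 0.03370… → 0.03
Y = (178-31)/178 = 147/178 = 0.82584… → 0.83
= CMYK(0.00, 0.03, 0.83, 0.30)


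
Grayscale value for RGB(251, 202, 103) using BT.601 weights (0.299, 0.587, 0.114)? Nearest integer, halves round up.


Gray = 0.299×R + 0.587×G + 0.114×B
Gray = 0.299×251 + 0.587×202 + 0.114×103
Gray = 75.049 + 118.574 + 11.742
Gray = 205.365 → round half up → 205
Gray = 205


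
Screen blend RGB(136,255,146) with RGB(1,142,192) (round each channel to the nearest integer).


Screen: C = 255 - (255-A)×(255-B)/255, rounded to nearest integer
R: 255 - (255-136)×(255-1)/255 = 255 - 30226/255 ≈ 255 - 118.533 = 136.467 → 136
G: 255 - (255-255)×(255-142)/255 = 255 - 0/255 ≈ 255 - 0.000 = 255.000 → 255
B: 255 - (255-146)×(255-192)/255 = 255 - 6867/255 ≈ 255 - 26.929 = 228.071 → 228
= RGB(136, 255, 228)


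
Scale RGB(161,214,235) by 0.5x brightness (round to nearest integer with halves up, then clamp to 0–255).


Multiply each channel by 0.5, round half up, clamp to [0, 255]
R: 161×0.5 = 80.5 → round → 81
G: 214×0.5 = 107
B: 235×0.5 = 117.5 → round → 118
= RGB(81, 107, 118)


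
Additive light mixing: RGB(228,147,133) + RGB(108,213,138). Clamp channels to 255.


Additive: each channel = min(255, C₁+C₂)
R: 228+108 = 336 → 255
G: 147+213 = 360 → 255
B: 133+138 = 271 → 255
= RGB(255, 255, 255)


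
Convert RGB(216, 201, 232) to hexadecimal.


R = 216 → D8 (hex)
G = 201 → C9 (hex)
B = 232 → E8 (hex)
Hex = #D8C9E8


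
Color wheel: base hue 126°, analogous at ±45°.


Base hue: 126°
Left analog: (126 - 45) mod 360 = 81°
Right analog: (126 + 45) mod 360 = 171°
Analogous hues = 81° and 171°


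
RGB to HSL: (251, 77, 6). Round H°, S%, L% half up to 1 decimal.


Normalize: R'=251/255≈0.9843, G'=77/255≈0.3020, B'=6/255≈0.0235
Max=251/255, Min=6/255, Δ=Max-Min=245/255
L = (Max+Min)/2 = (251+6)/510 = 257/510 = 0.50392… → L = 50.4%
L > 0.5 → S = Δ/(2-Max-Min) = 245/(510-251-6) = 245/253 = 0.96837… → S = 96.8%
(the 1/255 factors cancel in S and H, so raw channel differences can be used)
Max is R' → H = 60 × (((G-B)/Δ) mod 6) = 60 × (((77-6)/245) mod 6)
  71/245 = 0.2897…
  H = 60 × 0.2897… = 17.387…° → H = 17.4°
= HSL(17.4°, 96.8%, 50.4%)


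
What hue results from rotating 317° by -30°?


New hue = (H + rotation) mod 360
New hue = (317 -30) mod 360
= 287 mod 360
= 287°


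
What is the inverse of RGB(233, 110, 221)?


Invert: (255-R, 255-G, 255-B)
R: 255-233 = 22
G: 255-110 = 145
B: 255-221 = 34
= RGB(22, 145, 34)


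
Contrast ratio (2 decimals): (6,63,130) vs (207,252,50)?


Linearize each sRGB channel c=v/255: c/12.92 if c ≤ 0.04045 else ((c+0.055)/1.055)^2.4
L = 0.2126×R_lin + 0.7152×G_lin + 0.0722×B_lin
Color 1 (6,63,130):
  R=6: 6/255≈0.0235 ≤ 0.04045 → 0.0235/12.92 ≈ 0.00182
  G=63: 63/255≈0.2471 > 0.04045 → ((0.2471+0.055)/1.055)^2.4 ≈ 0.04971
  B=130: 130/255≈0.5098 > 0.04045 → ((0.5098+0.055)/1.055)^2.4 ≈ 0.22323
  L1 = 0.2126×0.00182 + 0.7152×0.04971 + 0.0722×0.22323 ≈ 0.05205
Color 2 (207,252,50):
  R=207: 207/255≈0.8118 > 0.04045 → ((0.8118+0.055)/1.055)^2.4 ≈ 0.62396
  G=252: 252/255≈0.9882 > 0.04045 → ((0.9882+0.055)/1.055)^2.4 ≈ 0.97345
  B=50: 50/255≈0.1961 > 0.04045 → ((0.1961+0.055)/1.055)^2.4 ≈ 0.03190
  L2 = 0.2126×0.62396 + 0.7152×0.97345 + 0.0722×0.03190 ≈ 0.83116
Lighter = 0.83116, Darker = 0.05205
Ratio = (L_lighter + 0.05) / (L_darker + 0.05)
Ratio = (0.83116 + 0.05) / (0.05205 + 0.05) = 0.88116 / 0.10205 ≈ 8.6343
Ratio ≈ 8.63:1


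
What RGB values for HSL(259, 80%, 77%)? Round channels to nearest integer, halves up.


H=259°, S=0.80, L=0.77
C = (1-|2L-1|)×S = (1-|0.54|)×0.80 = 0.368
H' = H/60 = 259/60 ≈ 4.3167; X = C×(1-|H' mod 2 - 1|) ≈ 0.1165
m = L - C/2 = 0.77 - 0.184 = 0.586
Sector ⌊H'⌋ = 4 → (R',G',B') = (≈0.1165, 0.0, 0.368)
RGB = ((R'+m)×255, (G'+m)×255, (B'+m)×255) = (179.146, 149.43, 243.27)
Round half up → RGB(179, 149, 243)


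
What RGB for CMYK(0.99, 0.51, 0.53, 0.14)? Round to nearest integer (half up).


R = 255 × (1-C) × (1-K) = 255 × 0.01 × 0.86 = 2.193 → 2
G = 255 × (1-M) × (1-K) = 255 × 0.49 × 0.86 = 107.457 → 107
B = 255 × (1-Y) × (1-K) = 255 × 0.47 × 0.86 = 103.071 → 103
= RGB(2, 107, 103)


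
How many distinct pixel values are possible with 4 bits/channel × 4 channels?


Total bits = 4 bits/channel × 4 channels = 16 bits
Distinct pixel values = 2^16
= 65,536 pixel values


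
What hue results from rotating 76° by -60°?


New hue = (H + rotation) mod 360
New hue = (76 -60) mod 360
= 16 mod 360
= 16°


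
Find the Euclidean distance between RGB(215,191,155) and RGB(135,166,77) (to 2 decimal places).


d = √[(R₁-R₂)² + (G₁-G₂)² + (B₁-B₂)²]
d = √[(215-135)² + (191-166)² + (155-77)²]
d = √[6400 + 625 + 6084]
d = √13109
d ≈ 114.49


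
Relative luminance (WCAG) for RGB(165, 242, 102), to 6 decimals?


Linearize each channel (sRGB transfer function): c = v/255; c_lin = c/12.92 if c ≤ 0.04045, else ((c+0.055)/1.055)^2.4
  R: 165/255 ≈ 0.647059 > 0.04045 → ((0.647059+0.055)/1.055)^2.4 ≈ 0.376262
  G: 242/255 ≈ 0.949020 > 0.04045 → ((0.949020+0.055)/1.055)^2.4 ≈ 0.887923
  B: 102/255 ≈ 0.400000 > 0.04045 → ((0.400000+0.055)/1.055)^2.4 ≈ 0.132868
R_lin = 0.376262, G_lin = 0.887923, B_lin = 0.132868
L = 0.2126×R + 0.7152×G + 0.0722×B
L = 0.2126×0.376262 + 0.7152×0.887923 + 0.0722×0.132868
L ≈ 0.724629


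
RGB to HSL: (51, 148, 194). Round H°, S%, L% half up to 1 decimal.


Normalize: R'=51/255≈0.2000, G'=148/255≈0.5804, B'=194/255≈0.7608
Max=194/255, Min=51/255, Δ=Max-Min=143/255
L = (Max+Min)/2 = (194+51)/510 = 245/510 = 0.48039… → L = 48.0%
L ≤ 0.5 → S = Δ/(Max+Min) = 143/(194+51) = 143/245 = 0.58367… → S = 58.4%
(the 1/255 factors cancel in S and H, so raw channel differences can be used)
Max is B' → H = 60 × ((R-G)/Δ + 4) = 60 × ((51-148)/143 + 4)
  -97/143 + 4 = -0.6783… + 4 = 3.3216…
  H = 60 × 3.3216… = 199.300…° → H = 199.3°
= HSL(199.3°, 58.4%, 48.0%)


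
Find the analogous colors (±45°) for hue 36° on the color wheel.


Base hue: 36°
Left analog: (36 - 45) mod 360 = 351°
Right analog: (36 + 45) mod 360 = 81°
Analogous hues = 351° and 81°


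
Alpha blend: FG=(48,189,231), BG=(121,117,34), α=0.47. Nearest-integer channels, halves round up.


C = α×F + (1-α)×B, with 1-α = 0.53
R: 0.47×48 + 0.53×121 = 22.56 + 64.13 = 86.69 → 87
G: 0.47×189 + 0.53×117 = 88.83 + 62.01 = 150.84 → 151
B: 0.47×231 + 0.53×34 = 108.57 + 18.02 = 126.59 → 127
= RGB(87, 151, 127)


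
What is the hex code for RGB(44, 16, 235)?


R = 44 → 2C (hex)
G = 16 → 10 (hex)
B = 235 → EB (hex)
Hex = #2C10EB


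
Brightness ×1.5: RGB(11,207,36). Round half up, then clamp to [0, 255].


Multiply each channel by 1.5, round half up, clamp to [0, 255]
R: 11×1.5 = 16.5 → round → 17
G: 207×1.5 = 310.5 → round → 311 → clamp → 255
B: 36×1.5 = 54
= RGB(17, 255, 54)


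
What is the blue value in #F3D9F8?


Color: #F3D9F8
R = F3 = 243
G = D9 = 217
B = F8 = 248
Blue = 248


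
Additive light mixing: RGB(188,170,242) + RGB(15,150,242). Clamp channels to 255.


Additive: each channel = min(255, C₁+C₂)
R: 188+15 = 203 → 203
G: 170+150 = 320 → 255
B: 242+242 = 484 → 255
= RGB(203, 255, 255)


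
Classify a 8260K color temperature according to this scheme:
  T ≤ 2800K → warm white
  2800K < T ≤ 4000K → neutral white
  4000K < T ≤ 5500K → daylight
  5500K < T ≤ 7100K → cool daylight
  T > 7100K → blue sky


Temperature: 8260K
8260K > 7100K → blue sky
Classification: blue sky


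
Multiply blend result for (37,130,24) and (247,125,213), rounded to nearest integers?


Multiply: C = A×B/255, rounded to nearest integer
R: 37×247/255 = 9139/255 ≈ 35.839 → 36
G: 130×125/255 = 16250/255 ≈ 63.725 → 64
B: 24×213/255 = 5112/255 ≈ 20.047 → 20
= RGB(36, 64, 20)


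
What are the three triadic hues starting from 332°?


Triadic: equally spaced at 120° intervals
H1 = 332°
H2 = (332 + 120) mod 360 = 92°
H3 = (332 + 240) mod 360 = 212°
Triadic = 332°, 92°, 212°


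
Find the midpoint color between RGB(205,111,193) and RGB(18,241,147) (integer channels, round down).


Midpoint: each channel = ⌊(C₁+C₂)/2⌋
R: ⌊(205+18)/2⌋ = 111
G: ⌊(111+241)/2⌋ = 176
B: ⌊(193+147)/2⌋ = 170
= RGB(111, 176, 170)


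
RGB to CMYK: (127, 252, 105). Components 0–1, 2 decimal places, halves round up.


R'=127/255≈0.4980, G'=252/255≈0.9882, B'=105/255≈0.4118
K = 1 - max(R',G',B') = 1 - 252/255 = 3/255 = 0.01176… → 0.01
(1-R'-K)/(1-K) simplifies to (max-R)/max with max = 252:
C = (252-127)/252 = 125/252 = 0.49603… → 0.50
M = (252-252)/252 = 0/252 = 0 → 0.00
Y = (252-105)/252 = 147/252 = 0.58333… → 0.58
= CMYK(0.50, 0.00, 0.58, 0.01)


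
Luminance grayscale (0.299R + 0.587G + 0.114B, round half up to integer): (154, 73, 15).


Gray = 0.299×R + 0.587×G + 0.114×B
Gray = 0.299×154 + 0.587×73 + 0.114×15
Gray = 46.046 + 42.851 + 1.710
Gray = 90.607 → round half up → 91
Gray = 91


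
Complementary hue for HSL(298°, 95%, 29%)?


Complement = opposite side of color wheel = hue + 180°
H' = (298 + 180) mod 360 = 118°
S and L unchanged.
= HSL(118°, 95%, 29%)


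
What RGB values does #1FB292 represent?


1F → 31 (R)
B2 → 178 (G)
92 → 146 (B)
= RGB(31, 178, 146)


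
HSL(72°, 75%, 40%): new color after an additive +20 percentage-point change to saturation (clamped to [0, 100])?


Original S = 75%
Adjustment = +20 percentage points
New S = 75 + (20) = 95
Clamp to [0, 100] → 95
= HSL(72°, 95%, 40%)


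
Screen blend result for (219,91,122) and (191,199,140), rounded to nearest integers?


Screen: C = 255 - (255-A)×(255-B)/255, rounded to nearest integer
R: 255 - (255-219)×(255-191)/255 = 255 - 2304/255 ≈ 255 - 9.035 = 245.965 → 246
G: 255 - (255-91)×(255-199)/255 = 255 - 9184/255 ≈ 255 - 36.016 = 218.984 → 219
B: 255 - (255-122)×(255-140)/255 = 255 - 15295/255 ≈ 255 - 59.980 = 195.020 → 195
= RGB(246, 219, 195)


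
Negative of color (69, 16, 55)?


Invert: (255-R, 255-G, 255-B)
R: 255-69 = 186
G: 255-16 = 239
B: 255-55 = 200
= RGB(186, 239, 200)


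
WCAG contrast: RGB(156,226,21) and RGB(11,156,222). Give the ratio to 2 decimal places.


Linearize each sRGB channel c=v/255: c/12.92 if c ≤ 0.04045 else ((c+0.055)/1.055)^2.4
L = 0.2126×R_lin + 0.7152×G_lin + 0.0722×B_lin
Color 1 (156,226,21):
  R=156: 156/255≈0.6118 > 0.04045 → ((0.6118+0.055)/1.055)^2.4 ≈ 0.33245
  G=226: 226/255≈0.8863 > 0.04045 → ((0.8863+0.055)/1.055)^2.4 ≈ 0.76052
  B=21: 21/255≈0.0824 > 0.04045 → ((0.0824+0.055)/1.055)^2.4 ≈ 0.00750
  L1 = 0.2126×0.33245 + 0.7152×0.76052 + 0.0722×0.00750 ≈ 0.61515
Color 2 (11,156,222):
  R=11: 11/255≈0.0431 > 0.04045 → ((0.0431+0.055)/1.055)^2.4 ≈ 0.00335
  G=156: 156/255≈0.6118 > 0.04045 → ((0.6118+0.055)/1.055)^2.4 ≈ 0.33245
  B=222: 222/255≈0.8706 > 0.04045 → ((0.8706+0.055)/1.055)^2.4 ≈ 0.73046
  L2 = 0.2126×0.00335 + 0.7152×0.33245 + 0.0722×0.73046 ≈ 0.29122
Lighter = 0.61515, Darker = 0.29122
Ratio = (L_lighter + 0.05) / (L_darker + 0.05)
Ratio = (0.61515 + 0.05) / (0.29122 + 0.05) = 0.66515 / 0.34122 ≈ 1.9493
Ratio ≈ 1.95:1


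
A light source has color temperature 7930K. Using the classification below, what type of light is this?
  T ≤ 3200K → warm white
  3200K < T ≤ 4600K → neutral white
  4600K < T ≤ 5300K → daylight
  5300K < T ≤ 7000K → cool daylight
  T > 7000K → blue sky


Temperature: 7930K
7930K > 7000K → blue sky
Classification: blue sky


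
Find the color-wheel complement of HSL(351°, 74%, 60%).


Complement = opposite side of color wheel = hue + 180°
H' = (351 + 180) mod 360 = 171°
S and L unchanged.
= HSL(171°, 74%, 60%)


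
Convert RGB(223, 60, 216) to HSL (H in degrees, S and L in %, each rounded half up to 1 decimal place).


Normalize: R'=223/255≈0.8745, G'=60/255≈0.2353, B'=216/255≈0.8471
Max=223/255, Min=60/255, Δ=Max-Min=163/255
L = (Max+Min)/2 = (223+60)/510 = 283/510 = 0.55490… → L = 55.5%
L > 0.5 → S = Δ/(2-Max-Min) = 163/(510-223-60) = 163/227 = 0.71806… → S = 71.8%
(the 1/255 factors cancel in S and H, so raw channel differences can be used)
Max is R' → H = 60 × (((G-B)/Δ) mod 6) = 60 × (((60-216)/163) mod 6)
  (-156)/163 = -0.9570…; negative, so add 6 → 5.0429…
  H = 60 × 5.0429… = 302.576…° → H = 302.6°
= HSL(302.6°, 71.8%, 55.5%)


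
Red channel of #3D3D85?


Color: #3D3D85
R = 3D = 61
G = 3D = 61
B = 85 = 133
Red = 61


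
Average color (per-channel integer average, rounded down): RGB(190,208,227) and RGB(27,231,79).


Midpoint: each channel = ⌊(C₁+C₂)/2⌋
R: ⌊(190+27)/2⌋ = 108
G: ⌊(208+231)/2⌋ = 219
B: ⌊(227+79)/2⌋ = 153
= RGB(108, 219, 153)


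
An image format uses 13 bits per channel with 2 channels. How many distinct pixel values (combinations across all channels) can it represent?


Total bits = 13 bits/channel × 2 channels = 26 bits
Distinct pixel values = 2^26
= 67,108,864 pixel values


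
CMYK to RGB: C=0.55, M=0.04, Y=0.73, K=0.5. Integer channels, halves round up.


R = 255 × (1-C) × (1-K) = 255 × 0.45 × 0.50 = 57.375 → 57
G = 255 × (1-M) × (1-K) = 255 × 0.96 × 0.50 = 122.4 → 122
B = 255 × (1-Y) × (1-K) = 255 × 0.27 × 0.50 = 34.425 → 34
= RGB(57, 122, 34)


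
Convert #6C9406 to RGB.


6C → 108 (R)
94 → 148 (G)
06 → 6 (B)
= RGB(108, 148, 6)


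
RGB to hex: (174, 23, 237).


R = 174 → AE (hex)
G = 23 → 17 (hex)
B = 237 → ED (hex)
Hex = #AE17ED


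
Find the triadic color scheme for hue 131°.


Triadic: equally spaced at 120° intervals
H1 = 131°
H2 = (131 + 120) mod 360 = 251°
H3 = (131 + 240) mod 360 = 11°
Triadic = 131°, 251°, 11°


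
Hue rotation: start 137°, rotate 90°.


New hue = (H + rotation) mod 360
New hue = (137 + 90) mod 360
= 227 mod 360
= 227°


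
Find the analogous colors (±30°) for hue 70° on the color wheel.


Base hue: 70°
Left analog: (70 - 30) mod 360 = 40°
Right analog: (70 + 30) mod 360 = 100°
Analogous hues = 40° and 100°


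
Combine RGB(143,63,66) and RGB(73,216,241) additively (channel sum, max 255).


Additive: each channel = min(255, C₁+C₂)
R: 143+73 = 216 → 216
G: 63+216 = 279 → 255
B: 66+241 = 307 → 255
= RGB(216, 255, 255)


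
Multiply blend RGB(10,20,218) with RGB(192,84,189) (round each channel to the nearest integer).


Multiply: C = A×B/255, rounded to nearest integer
R: 10×192/255 = 1920/255 ≈ 7.529 → 8
G: 20×84/255 = 1680/255 ≈ 6.588 → 7
B: 218×189/255 = 41202/255 ≈ 161.576 → 162
= RGB(8, 7, 162)


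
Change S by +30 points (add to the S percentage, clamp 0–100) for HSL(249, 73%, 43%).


Original S = 73%
Adjustment = +30 percentage points
New S = 73 + (30) = 103
Clamp to [0, 100] → 100
= HSL(249°, 100%, 43%)


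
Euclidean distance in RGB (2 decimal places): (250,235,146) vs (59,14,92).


d = √[(R₁-R₂)² + (G₁-G₂)² + (B₁-B₂)²]
d = √[(250-59)² + (235-14)² + (146-92)²]
d = √[36481 + 48841 + 2916]
d = √88238
d ≈ 297.05


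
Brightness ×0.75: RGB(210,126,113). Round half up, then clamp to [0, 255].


Multiply each channel by 0.75, round half up, clamp to [0, 255]
R: 210×0.75 = 157.5 → round → 158
G: 126×0.75 = 94.5 → round → 95
B: 113×0.75 = 84.75 → round → 85
= RGB(158, 95, 85)


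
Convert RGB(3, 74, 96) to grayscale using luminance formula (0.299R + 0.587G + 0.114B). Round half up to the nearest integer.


Gray = 0.299×R + 0.587×G + 0.114×B
Gray = 0.299×3 + 0.587×74 + 0.114×96
Gray = 0.897 + 43.438 + 10.944
Gray = 55.279 → round half up → 55
Gray = 55


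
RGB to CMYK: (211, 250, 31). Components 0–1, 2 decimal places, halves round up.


R'=211/255≈0.8275, G'=250/255≈0.9804, B'=31/255≈0.1216
K = 1 - max(R',G',B') = 1 - 250/255 = 5/255 = 0.01960… → 0.02
(1-R'-K)/(1-K) simplifies to (max-R)/max with max = 250:
C = (250-211)/250 = 39/250 = 0.156 → 0.16
M = (250-250)/250 = 0/250 = 0 → 0.00
Y = (250-31)/250 = 219/250 = 0.876 → 0.88
= CMYK(0.16, 0.00, 0.88, 0.02)


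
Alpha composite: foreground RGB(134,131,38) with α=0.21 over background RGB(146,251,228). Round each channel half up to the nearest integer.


C = α×F + (1-α)×B, with 1-α = 0.79
R: 0.21×134 + 0.79×146 = 28.14 + 115.34 = 143.48 → 143
G: 0.21×131 + 0.79×251 = 27.51 + 198.29 = 225.80 → 226
B: 0.21×38 + 0.79×228 = 7.98 + 180.12 = 188.10 → 188
= RGB(143, 226, 188)


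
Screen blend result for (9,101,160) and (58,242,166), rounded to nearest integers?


Screen: C = 255 - (255-A)×(255-B)/255, rounded to nearest integer
R: 255 - (255-9)×(255-58)/255 = 255 - 48462/255 ≈ 255 - 190.047 = 64.953 → 65
G: 255 - (255-101)×(255-242)/255 = 255 - 2002/255 ≈ 255 - 7.851 = 247.149 → 247
B: 255 - (255-160)×(255-166)/255 = 255 - 8455/255 ≈ 255 - 33.157 = 221.843 → 222
= RGB(65, 247, 222)


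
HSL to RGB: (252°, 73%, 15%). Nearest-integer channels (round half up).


H=252°, S=0.73, L=0.15
C = (1-|2L-1|)×S = (1-|-0.70|)×0.73 = 0.219
H' = H/60 = 252/60 ≈ 4.2000; X = C×(1-|H' mod 2 - 1|) = 0.0438
m = L - C/2 = 0.15 - 0.1095 = 0.0405
Sector ⌊H'⌋ = 4 → (R',G',B') = (0.0438, 0.0, 0.219)
RGB = ((R'+m)×255, (G'+m)×255, (B'+m)×255) = (21.4965, 10.3275, 66.1725)
Round half up → RGB(21, 10, 66)


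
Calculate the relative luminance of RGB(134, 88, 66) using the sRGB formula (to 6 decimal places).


Linearize each channel (sRGB transfer function): c = v/255; c_lin = c/12.92 if c ≤ 0.04045, else ((c+0.055)/1.055)^2.4
  R: 134/255 ≈ 0.525490 > 0.04045 → ((0.525490+0.055)/1.055)^2.4 ≈ 0.238398
  G: 88/255 ≈ 0.345098 > 0.04045 → ((0.345098+0.055)/1.055)^2.4 ≈ 0.097587
  B: 66/255 ≈ 0.258824 > 0.04045 → ((0.258824+0.055)/1.055)^2.4 ≈ 0.054480
R_lin = 0.238398, G_lin = 0.097587, B_lin = 0.054480
L = 0.2126×R + 0.7152×G + 0.0722×B
L = 0.2126×0.238398 + 0.7152×0.097587 + 0.0722×0.054480
L ≈ 0.124411


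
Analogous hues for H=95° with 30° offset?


Base hue: 95°
Left analog: (95 - 30) mod 360 = 65°
Right analog: (95 + 30) mod 360 = 125°
Analogous hues = 65° and 125°


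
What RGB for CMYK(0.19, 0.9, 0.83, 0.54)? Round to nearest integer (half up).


R = 255 × (1-C) × (1-K) = 255 × 0.81 × 0.46 = 95.013 → 95
G = 255 × (1-M) × (1-K) = 255 × 0.10 × 0.46 = 11.73 → 12
B = 255 × (1-Y) × (1-K) = 255 × 0.17 × 0.46 = 19.941 → 20
= RGB(95, 12, 20)


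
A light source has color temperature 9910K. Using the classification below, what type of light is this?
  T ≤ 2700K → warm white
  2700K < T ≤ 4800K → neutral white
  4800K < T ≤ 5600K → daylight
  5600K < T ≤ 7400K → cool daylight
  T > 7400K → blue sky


Temperature: 9910K
9910K > 7400K → blue sky
Classification: blue sky


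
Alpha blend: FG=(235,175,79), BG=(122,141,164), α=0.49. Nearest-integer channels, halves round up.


C = α×F + (1-α)×B, with 1-α = 0.51
R: 0.49×235 + 0.51×122 = 115.15 + 62.22 = 177.37 → 177
G: 0.49×175 + 0.51×141 = 85.75 + 71.91 = 157.66 → 158
B: 0.49×79 + 0.51×164 = 38.71 + 83.64 = 122.35 → 122
= RGB(177, 158, 122)


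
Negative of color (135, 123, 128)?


Invert: (255-R, 255-G, 255-B)
R: 255-135 = 120
G: 255-123 = 132
B: 255-128 = 127
= RGB(120, 132, 127)


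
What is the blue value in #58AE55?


Color: #58AE55
R = 58 = 88
G = AE = 174
B = 55 = 85
Blue = 85


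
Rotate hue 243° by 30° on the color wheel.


New hue = (H + rotation) mod 360
New hue = (243 + 30) mod 360
= 273 mod 360
= 273°


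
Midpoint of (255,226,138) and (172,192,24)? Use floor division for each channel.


Midpoint: each channel = ⌊(C₁+C₂)/2⌋
R: ⌊(255+172)/2⌋ = 213
G: ⌊(226+192)/2⌋ = 209
B: ⌊(138+24)/2⌋ = 81
= RGB(213, 209, 81)


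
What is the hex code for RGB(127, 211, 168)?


R = 127 → 7F (hex)
G = 211 → D3 (hex)
B = 168 → A8 (hex)
Hex = #7FD3A8


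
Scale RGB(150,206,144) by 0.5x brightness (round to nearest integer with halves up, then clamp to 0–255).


Multiply each channel by 0.5, round half up, clamp to [0, 255]
R: 150×0.5 = 75
G: 206×0.5 = 103
B: 144×0.5 = 72
= RGB(75, 103, 72)


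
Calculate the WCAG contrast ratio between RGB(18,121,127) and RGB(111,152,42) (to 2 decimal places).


Linearize each sRGB channel c=v/255: c/12.92 if c ≤ 0.04045 else ((c+0.055)/1.055)^2.4
L = 0.2126×R_lin + 0.7152×G_lin + 0.0722×B_lin
Color 1 (18,121,127):
  R=18: 18/255≈0.0706 > 0.04045 → ((0.0706+0.055)/1.055)^2.4 ≈ 0.00605
  G=121: 121/255≈0.4745 > 0.04045 → ((0.4745+0.055)/1.055)^2.4 ≈ 0.19120
  B=127: 127/255≈0.4980 > 0.04045 → ((0.4980+0.055)/1.055)^2.4 ≈ 0.21223
  L1 = 0.2126×0.00605 + 0.7152×0.19120 + 0.0722×0.21223 ≈ 0.15336
Color 2 (111,152,42):
  R=111: 111/255≈0.4353 > 0.04045 → ((0.4353+0.055)/1.055)^2.4 ≈ 0.15896
  G=152: 152/255≈0.5961 > 0.04045 → ((0.5961+0.055)/1.055)^2.4 ≈ 0.31399
  B=42: 42/255≈0.1647 > 0.04045 → ((0.1647+0.055)/1.055)^2.4 ≈ 0.02315
  L2 = 0.2126×0.15896 + 0.7152×0.31399 + 0.0722×0.02315 ≈ 0.26003
Lighter = 0.26003, Darker = 0.15336
Ratio = (L_lighter + 0.05) / (L_darker + 0.05)
Ratio = (0.26003 + 0.05) / (0.15336 + 0.05) = 0.31003 / 0.20336 ≈ 1.5246
Ratio ≈ 1.52:1


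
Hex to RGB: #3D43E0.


3D → 61 (R)
43 → 67 (G)
E0 → 224 (B)
= RGB(61, 67, 224)


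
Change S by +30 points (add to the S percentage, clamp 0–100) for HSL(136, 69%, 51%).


Original S = 69%
Adjustment = +30 percentage points
New S = 69 + (30) = 99
Clamp to [0, 100] → 99
= HSL(136°, 99%, 51%)


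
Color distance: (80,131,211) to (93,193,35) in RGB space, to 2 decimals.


d = √[(R₁-R₂)² + (G₁-G₂)² + (B₁-B₂)²]
d = √[(80-93)² + (131-193)² + (211-35)²]
d = √[169 + 3844 + 30976]
d = √34989
d ≈ 187.05


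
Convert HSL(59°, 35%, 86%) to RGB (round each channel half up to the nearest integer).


H=59°, S=0.35, L=0.86
C = (1-|2L-1|)×S = (1-|0.72|)×0.35 = 0.098
H' = H/60 = 59/60 ≈ 0.9833; X = C×(1-|H' mod 2 - 1|) ≈ 0.0964
m = L - C/2 = 0.86 - 0.049 = 0.811
Sector ⌊H'⌋ = 0 → (R',G',B') = (0.098, ≈0.0964, 0.0)
RGB = ((R'+m)×255, (G'+m)×255, (B'+m)×255) = (231.795, 231.3785, 206.805)
Round half up → RGB(232, 231, 207)


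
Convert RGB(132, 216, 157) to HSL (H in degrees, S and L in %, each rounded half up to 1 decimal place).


Normalize: R'=132/255≈0.5176, G'=216/255≈0.8471, B'=157/255≈0.6157
Max=216/255, Min=132/255, Δ=Max-Min=84/255
L = (Max+Min)/2 = (216+132)/510 = 348/510 = 0.68235… → L = 68.2%
L > 0.5 → S = Δ/(2-Max-Min) = 84/(510-216-132) = 84/162 = 0.51851… → S = 51.9%
(the 1/255 factors cancel in S and H, so raw channel differences can be used)
Max is G' → H = 60 × ((B-R)/Δ + 2) = 60 × ((157-132)/84 + 2)
  25/84 + 2 = 0.2976… + 2 = 2.2976…
  H = 60 × 2.2976… = 137.857…° → H = 137.9°
= HSL(137.9°, 51.9%, 68.2%)


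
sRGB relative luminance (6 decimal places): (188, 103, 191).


Linearize each channel (sRGB transfer function): c = v/255; c_lin = c/12.92 if c ≤ 0.04045, else ((c+0.055)/1.055)^2.4
  R: 188/255 ≈ 0.737255 > 0.04045 → ((0.737255+0.055)/1.055)^2.4 ≈ 0.502886
  G: 103/255 ≈ 0.403922 > 0.04045 → ((0.403922+0.055)/1.055)^2.4 ≈ 0.135633
  B: 191/255 ≈ 0.749020 > 0.04045 → ((0.749020+0.055)/1.055)^2.4 ≈ 0.520996
R_lin = 0.502886, G_lin = 0.135633, B_lin = 0.520996
L = 0.2126×R + 0.7152×G + 0.0722×B
L = 0.2126×0.502886 + 0.7152×0.135633 + 0.0722×0.520996
L ≈ 0.241534


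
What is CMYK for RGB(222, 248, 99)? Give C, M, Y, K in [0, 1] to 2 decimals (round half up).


R'=222/255≈0.8706, G'=248/255≈0.9725, B'=99/255≈0.3882
K = 1 - max(R',G',B') = 1 - 248/255 = 7/255 = 0.02745… → 0.03
(1-R'-K)/(1-K) simplifies to (max-R)/max with max = 248:
C = (248-222)/248 = 26/248 = 0.10483… → 0.10
M = (248-248)/248 = 0/248 = 0 → 0.00
Y = (248-99)/248 = 149/248 = 0.60080… → 0.60
= CMYK(0.10, 0.00, 0.60, 0.03)


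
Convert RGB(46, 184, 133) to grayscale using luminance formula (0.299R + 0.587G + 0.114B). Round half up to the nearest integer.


Gray = 0.299×R + 0.587×G + 0.114×B
Gray = 0.299×46 + 0.587×184 + 0.114×133
Gray = 13.754 + 108.008 + 15.162
Gray = 136.924 → round half up → 137
Gray = 137


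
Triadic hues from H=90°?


Triadic: equally spaced at 120° intervals
H1 = 90°
H2 = (90 + 120) mod 360 = 210°
H3 = (90 + 240) mod 360 = 330°
Triadic = 90°, 210°, 330°


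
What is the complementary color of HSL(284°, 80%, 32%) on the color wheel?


Complement = opposite side of color wheel = hue + 180°
H' = (284 + 180) mod 360 = 104°
S and L unchanged.
= HSL(104°, 80%, 32%)


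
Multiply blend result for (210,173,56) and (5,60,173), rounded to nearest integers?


Multiply: C = A×B/255, rounded to nearest integer
R: 210×5/255 = 1050/255 ≈ 4.118 → 4
G: 173×60/255 = 10380/255 ≈ 40.706 → 41
B: 56×173/255 = 9688/255 ≈ 37.992 → 38
= RGB(4, 41, 38)


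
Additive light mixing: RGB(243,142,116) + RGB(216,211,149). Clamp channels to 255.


Additive: each channel = min(255, C₁+C₂)
R: 243+216 = 459 → 255
G: 142+211 = 353 → 255
B: 116+149 = 265 → 255
= RGB(255, 255, 255)


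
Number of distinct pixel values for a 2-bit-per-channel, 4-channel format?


Total bits = 2 bits/channel × 4 channels = 8 bits
Distinct pixel values = 2^8
= 256 pixel values


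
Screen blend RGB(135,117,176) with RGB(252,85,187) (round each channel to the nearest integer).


Screen: C = 255 - (255-A)×(255-B)/255, rounded to nearest integer
R: 255 - (255-135)×(255-252)/255 = 255 - 360/255 ≈ 255 - 1.412 = 253.588 → 254
G: 255 - (255-117)×(255-85)/255 = 255 - 23460/255 ≈ 255 - 92.000 = 163.000 → 163
B: 255 - (255-176)×(255-187)/255 = 255 - 5372/255 ≈ 255 - 21.067 = 233.933 → 234
= RGB(254, 163, 234)


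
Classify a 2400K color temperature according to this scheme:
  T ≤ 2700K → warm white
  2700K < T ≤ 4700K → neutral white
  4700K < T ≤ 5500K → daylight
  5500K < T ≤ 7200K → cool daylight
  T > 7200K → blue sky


Temperature: 2400K
2400K ≤ 2700K → warm white
Classification: warm white


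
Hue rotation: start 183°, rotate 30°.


New hue = (H + rotation) mod 360
New hue = (183 + 30) mod 360
= 213 mod 360
= 213°


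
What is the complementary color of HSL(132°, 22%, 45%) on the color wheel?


Complement = opposite side of color wheel = hue + 180°
H' = (132 + 180) mod 360 = 312°
S and L unchanged.
= HSL(312°, 22%, 45%)


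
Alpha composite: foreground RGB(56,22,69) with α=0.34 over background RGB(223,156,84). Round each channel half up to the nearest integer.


C = α×F + (1-α)×B, with 1-α = 0.66
R: 0.34×56 + 0.66×223 = 19.04 + 147.18 = 166.22 → 166
G: 0.34×22 + 0.66×156 = 7.48 + 102.96 = 110.44 → 110
B: 0.34×69 + 0.66×84 = 23.46 + 55.44 = 78.90 → 79
= RGB(166, 110, 79)


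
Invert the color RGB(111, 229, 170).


Invert: (255-R, 255-G, 255-B)
R: 255-111 = 144
G: 255-229 = 26
B: 255-170 = 85
= RGB(144, 26, 85)


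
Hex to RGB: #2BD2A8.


2B → 43 (R)
D2 → 210 (G)
A8 → 168 (B)
= RGB(43, 210, 168)


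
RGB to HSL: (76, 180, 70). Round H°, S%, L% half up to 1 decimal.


Normalize: R'=76/255≈0.2980, G'=180/255≈0.7059, B'=70/255≈0.2745
Max=180/255, Min=70/255, Δ=Max-Min=110/255
L = (Max+Min)/2 = (180+70)/510 = 250/510 = 0.49019… → L = 49.0%
L ≤ 0.5 → S = Δ/(Max+Min) = 110/(180+70) = 110/250 = 0.44 → S = 44.0%
(the 1/255 factors cancel in S and H, so raw channel differences can be used)
Max is G' → H = 60 × ((B-R)/Δ + 2) = 60 × ((70-76)/110 + 2)
  -6/110 + 2 = -0.0545… + 2 = 1.9454…
  H = 60 × 1.9454… = 116.727…° → H = 116.7°
= HSL(116.7°, 44.0%, 49.0%)


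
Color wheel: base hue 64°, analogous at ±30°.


Base hue: 64°
Left analog: (64 - 30) mod 360 = 34°
Right analog: (64 + 30) mod 360 = 94°
Analogous hues = 34° and 94°


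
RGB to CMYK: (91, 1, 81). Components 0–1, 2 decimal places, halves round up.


R'=91/255≈0.3569, G'=1/255≈0.0039, B'=81/255≈0.3176
K = 1 - max(R',G',B') = 1 - 91/255 = 164/255 = 0.64313… → 0.64
(1-R'-K)/(1-K) simplifies to (max-R)/max with max = 91:
C = (91-91)/91 = 0/91 = 0 → 0.00
M = (91-1)/91 = 90/91 = 0.98901… → 0.99
Y = (91-81)/91 = 10/91 = 0.10989… → 0.11
= CMYK(0.00, 0.99, 0.11, 0.64)


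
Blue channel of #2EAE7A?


Color: #2EAE7A
R = 2E = 46
G = AE = 174
B = 7A = 122
Blue = 122


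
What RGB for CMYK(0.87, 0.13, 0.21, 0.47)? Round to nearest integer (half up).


R = 255 × (1-C) × (1-K) = 255 × 0.13 × 0.53 = 17.5695 → 18
G = 255 × (1-M) × (1-K) = 255 × 0.87 × 0.53 = 117.5805 → 118
B = 255 × (1-Y) × (1-K) = 255 × 0.79 × 0.53 = 106.7685 → 107
= RGB(18, 118, 107)


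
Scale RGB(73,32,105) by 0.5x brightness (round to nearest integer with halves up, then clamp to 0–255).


Multiply each channel by 0.5, round half up, clamp to [0, 255]
R: 73×0.5 = 36.5 → round → 37
G: 32×0.5 = 16
B: 105×0.5 = 52.5 → round → 53
= RGB(37, 16, 53)


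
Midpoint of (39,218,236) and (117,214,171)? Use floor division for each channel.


Midpoint: each channel = ⌊(C₁+C₂)/2⌋
R: ⌊(39+117)/2⌋ = 78
G: ⌊(218+214)/2⌋ = 216
B: ⌊(236+171)/2⌋ = 203
= RGB(78, 216, 203)


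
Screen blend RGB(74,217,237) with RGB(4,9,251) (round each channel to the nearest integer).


Screen: C = 255 - (255-A)×(255-B)/255, rounded to nearest integer
R: 255 - (255-74)×(255-4)/255 = 255 - 45431/255 ≈ 255 - 178.161 = 76.839 → 77
G: 255 - (255-217)×(255-9)/255 = 255 - 9348/255 ≈ 255 - 36.659 = 218.341 → 218
B: 255 - (255-237)×(255-251)/255 = 255 - 72/255 ≈ 255 - 0.282 = 254.718 → 255
= RGB(77, 218, 255)


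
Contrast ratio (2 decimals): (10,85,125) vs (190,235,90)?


Linearize each sRGB channel c=v/255: c/12.92 if c ≤ 0.04045 else ((c+0.055)/1.055)^2.4
L = 0.2126×R_lin + 0.7152×G_lin + 0.0722×B_lin
Color 1 (10,85,125):
  R=10: 10/255≈0.0392 ≤ 0.04045 → 0.0392/12.92 ≈ 0.00304
  G=85: 85/255≈0.3333 > 0.04045 → ((0.3333+0.055)/1.055)^2.4 ≈ 0.09084
  B=125: 125/255≈0.4902 > 0.04045 → ((0.4902+0.055)/1.055)^2.4 ≈ 0.20508
  L1 = 0.2126×0.00304 + 0.7152×0.09084 + 0.0722×0.20508 ≈ 0.08042
Color 2 (190,235,90):
  R=190: 190/255≈0.7451 > 0.04045 → ((0.7451+0.055)/1.055)^2.4 ≈ 0.51492
  G=235: 235/255≈0.9216 > 0.04045 → ((0.9216+0.055)/1.055)^2.4 ≈ 0.83077
  B=90: 90/255≈0.3529 > 0.04045 → ((0.3529+0.055)/1.055)^2.4 ≈ 0.10224
  L2 = 0.2126×0.51492 + 0.7152×0.83077 + 0.0722×0.10224 ≈ 0.71102
Lighter = 0.71102, Darker = 0.08042
Ratio = (L_lighter + 0.05) / (L_darker + 0.05)
Ratio = (0.71102 + 0.05) / (0.08042 + 0.05) = 0.76102 / 0.13042 ≈ 5.8351
Ratio ≈ 5.84:1


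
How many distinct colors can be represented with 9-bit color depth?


Colors = 2^bits = 2^9
= 512 colors


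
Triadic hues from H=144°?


Triadic: equally spaced at 120° intervals
H1 = 144°
H2 = (144 + 120) mod 360 = 264°
H3 = (144 + 240) mod 360 = 24°
Triadic = 144°, 264°, 24°


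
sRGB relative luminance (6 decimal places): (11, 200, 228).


Linearize each channel (sRGB transfer function): c = v/255; c_lin = c/12.92 if c ≤ 0.04045, else ((c+0.055)/1.055)^2.4
  R: 11/255 ≈ 0.043137 > 0.04045 → ((0.043137+0.055)/1.055)^2.4 ≈ 0.003347
  G: 200/255 ≈ 0.784314 > 0.04045 → ((0.784314+0.055)/1.055)^2.4 ≈ 0.577580
  B: 228/255 ≈ 0.894118 > 0.04045 → ((0.894118+0.055)/1.055)^2.4 ≈ 0.775822
R_lin = 0.003347, G_lin = 0.577580, B_lin = 0.775822
L = 0.2126×R + 0.7152×G + 0.0722×B
L = 0.2126×0.003347 + 0.7152×0.577580 + 0.0722×0.775822
L ≈ 0.469811


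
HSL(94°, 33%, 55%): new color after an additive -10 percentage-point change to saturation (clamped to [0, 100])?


Original S = 33%
Adjustment = -10 percentage points
New S = 33 + (-10) = 23
Clamp to [0, 100] → 23
= HSL(94°, 23%, 55%)


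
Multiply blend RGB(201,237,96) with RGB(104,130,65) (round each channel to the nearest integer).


Multiply: C = A×B/255, rounded to nearest integer
R: 201×104/255 = 20904/255 ≈ 81.976 → 82
G: 237×130/255 = 30810/255 ≈ 120.824 → 121
B: 96×65/255 = 6240/255 ≈ 24.471 → 24
= RGB(82, 121, 24)


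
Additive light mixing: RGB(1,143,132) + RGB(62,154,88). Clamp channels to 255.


Additive: each channel = min(255, C₁+C₂)
R: 1+62 = 63 → 63
G: 143+154 = 297 → 255
B: 132+88 = 220 → 220
= RGB(63, 255, 220)


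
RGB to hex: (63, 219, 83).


R = 63 → 3F (hex)
G = 219 → DB (hex)
B = 83 → 53 (hex)
Hex = #3FDB53


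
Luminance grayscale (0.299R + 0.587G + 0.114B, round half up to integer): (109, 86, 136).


Gray = 0.299×R + 0.587×G + 0.114×B
Gray = 0.299×109 + 0.587×86 + 0.114×136
Gray = 32.591 + 50.482 + 15.504
Gray = 98.577 → round half up → 99
Gray = 99


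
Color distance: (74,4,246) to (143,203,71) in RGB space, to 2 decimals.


d = √[(R₁-R₂)² + (G₁-G₂)² + (B₁-B₂)²]
d = √[(74-143)² + (4-203)² + (246-71)²]
d = √[4761 + 39601 + 30625]
d = √74987
d ≈ 273.84


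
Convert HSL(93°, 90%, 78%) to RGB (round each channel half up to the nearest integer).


H=93°, S=0.90, L=0.78
C = (1-|2L-1|)×S = (1-|0.56|)×0.90 = 0.396
H' = H/60 = 93/60 ≈ 1.5500; X = C×(1-|H' mod 2 - 1|) = 0.1782
m = L - C/2 = 0.78 - 0.198 = 0.582
Sector ⌊H'⌋ = 1 → (R',G',B') = (0.1782, 0.396, 0.0)
RGB = ((R'+m)×255, (G'+m)×255, (B'+m)×255) = (193.851, 249.39, 148.41)
Round half up → RGB(194, 249, 148)


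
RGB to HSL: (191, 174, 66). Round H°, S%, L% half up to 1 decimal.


Normalize: R'=191/255≈0.7490, G'=174/255≈0.6824, B'=66/255≈0.2588
Max=191/255, Min=66/255, Δ=Max-Min=125/255
L = (Max+Min)/2 = (191+66)/510 = 257/510 = 0.50392… → L = 50.4%
L > 0.5 → S = Δ/(2-Max-Min) = 125/(510-191-66) = 125/253 = 0.49407… → S = 49.4%
(the 1/255 factors cancel in S and H, so raw channel differences can be used)
Max is R' → H = 60 × (((G-B)/Δ) mod 6) = 60 × (((174-66)/125) mod 6)
  108/125 = 0.864
  H = 60 × 0.864 = 51.84° → H = 51.8°
= HSL(51.8°, 49.4%, 50.4%)


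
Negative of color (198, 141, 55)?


Invert: (255-R, 255-G, 255-B)
R: 255-198 = 57
G: 255-141 = 114
B: 255-55 = 200
= RGB(57, 114, 200)


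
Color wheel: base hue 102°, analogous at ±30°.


Base hue: 102°
Left analog: (102 - 30) mod 360 = 72°
Right analog: (102 + 30) mod 360 = 132°
Analogous hues = 72° and 132°


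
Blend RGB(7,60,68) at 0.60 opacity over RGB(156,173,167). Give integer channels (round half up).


C = α×F + (1-α)×B, with 1-α = 0.40
R: 0.60×7 + 0.40×156 = 4.20 + 62.40 = 66.60 → 67
G: 0.60×60 + 0.40×173 = 36.00 + 69.20 = 105.20 → 105
B: 0.60×68 + 0.40×167 = 40.80 + 66.80 = 107.60 → 108
= RGB(67, 105, 108)


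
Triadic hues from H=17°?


Triadic: equally spaced at 120° intervals
H1 = 17°
H2 = (17 + 120) mod 360 = 137°
H3 = (17 + 240) mod 360 = 257°
Triadic = 17°, 137°, 257°


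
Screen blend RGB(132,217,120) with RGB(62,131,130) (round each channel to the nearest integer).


Screen: C = 255 - (255-A)×(255-B)/255, rounded to nearest integer
R: 255 - (255-132)×(255-62)/255 = 255 - 23739/255 ≈ 255 - 93.094 = 161.906 → 162
G: 255 - (255-217)×(255-131)/255 = 255 - 4712/255 ≈ 255 - 18.478 = 236.522 → 237
B: 255 - (255-120)×(255-130)/255 = 255 - 16875/255 ≈ 255 - 66.176 = 188.824 → 189
= RGB(162, 237, 189)


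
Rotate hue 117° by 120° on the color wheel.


New hue = (H + rotation) mod 360
New hue = (117 + 120) mod 360
= 237 mod 360
= 237°


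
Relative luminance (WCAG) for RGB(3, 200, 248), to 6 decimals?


Linearize each channel (sRGB transfer function): c = v/255; c_lin = c/12.92 if c ≤ 0.04045, else ((c+0.055)/1.055)^2.4
  R: 3/255 ≈ 0.011765 ≤ 0.04045 → 0.011765/12.92 ≈ 0.000911
  G: 200/255 ≈ 0.784314 > 0.04045 → ((0.784314+0.055)/1.055)^2.4 ≈ 0.577580
  B: 248/255 ≈ 0.972549 > 0.04045 → ((0.972549+0.055)/1.055)^2.4 ≈ 0.938686
R_lin = 0.000911, G_lin = 0.577580, B_lin = 0.938686
L = 0.2126×R + 0.7152×G + 0.0722×B
L = 0.2126×0.000911 + 0.7152×0.577580 + 0.0722×0.938686
L ≈ 0.481052
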